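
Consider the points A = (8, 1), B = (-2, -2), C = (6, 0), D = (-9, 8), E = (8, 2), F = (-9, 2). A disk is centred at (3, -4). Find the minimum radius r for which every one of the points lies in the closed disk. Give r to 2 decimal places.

16.97

The required radius is the distance from (3, -4) to the farthest point.
Squared distances: 50, 29, 25, 288, 61, 180.
Maximum is 288, attained at D.
r = √288 ≈ 16.97.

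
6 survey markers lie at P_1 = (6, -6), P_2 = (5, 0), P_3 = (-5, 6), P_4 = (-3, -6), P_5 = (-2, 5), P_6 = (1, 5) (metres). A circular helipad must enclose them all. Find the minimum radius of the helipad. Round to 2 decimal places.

8.14

By Welzl's lemma the MEC is supported by two points (diametrically opposite) or three points (on a circumcircle).
The farthest pair is P_1–P_3 with squared distance 265. The circle on this segment as diameter has centre (0.5, 0) and r² = 265/4 = 66.25.
Check P_2: distance² to centre = 20.25 ≤ 66.25, so it lies inside.
All remaining points lie in this disk, and no smaller disk contains both endpoints, so this is the minimum enclosing circle.
r = √(66.25) ≈ 8.14.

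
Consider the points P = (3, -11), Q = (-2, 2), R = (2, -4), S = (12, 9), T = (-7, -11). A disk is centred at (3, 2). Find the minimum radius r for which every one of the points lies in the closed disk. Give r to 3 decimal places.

16.401

The required radius is the distance from (3, 2) to the farthest point.
Squared distances: 169, 25, 37, 130, 269.
Maximum is 269, attained at T.
r = √269 ≈ 16.401.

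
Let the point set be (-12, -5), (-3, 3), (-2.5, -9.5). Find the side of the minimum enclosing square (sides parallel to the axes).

The bounding box has width 9.5 and height 12.5.
An axis-aligned square enclosing the set must have side ≥ max(width, height).
So the minimum side is max(9.5, 12.5) = 12.5.

12.5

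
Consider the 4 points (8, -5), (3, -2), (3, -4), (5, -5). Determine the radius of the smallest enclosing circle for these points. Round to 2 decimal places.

2.92

By Welzl's lemma the MEC is supported by two points (diametrically opposite) or three points (on a circumcircle).
The farthest pair is (8, -5)–(3, -2) with squared distance 34. The circle on this segment as diameter has centre (5.5, -3.5) and r² = 34/4 = 8.5.
Check (3, -4): distance² to centre = 6.5 ≤ 8.5, so it lies inside.
All remaining points lie in this disk, and no smaller disk contains both endpoints, so this is the minimum enclosing circle.
r = √(8.5) ≈ 2.92.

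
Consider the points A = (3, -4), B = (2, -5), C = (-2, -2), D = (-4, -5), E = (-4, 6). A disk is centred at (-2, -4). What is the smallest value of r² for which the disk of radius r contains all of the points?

104

The required radius is the distance from (-2, -4) to the farthest point.
Squared distances: 25, 17, 4, 5, 104.
Maximum is 104, attained at E.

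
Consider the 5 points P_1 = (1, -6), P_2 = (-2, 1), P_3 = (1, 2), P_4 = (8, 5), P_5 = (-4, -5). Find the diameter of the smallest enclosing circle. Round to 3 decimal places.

By Welzl's lemma the MEC is supported by two points (diametrically opposite) or three points (on a circumcircle).
The farthest pair is P_4–P_5 with squared distance 244. The circle on this segment as diameter has centre (2, 0) and r² = 244/4 = 61.
Check P_1: distance² to centre = 37 ≤ 61, so it lies inside.
All remaining points lie in this disk, and no smaller disk contains both endpoints, so this is the minimum enclosing circle.
Diameter = 2r = 2√61 ≈ 15.620.

15.620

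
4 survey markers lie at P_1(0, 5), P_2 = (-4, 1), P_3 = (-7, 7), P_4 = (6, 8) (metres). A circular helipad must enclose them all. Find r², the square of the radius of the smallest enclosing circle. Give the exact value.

63325/1458

The minimum enclosing circle of a finite set is fixed by two of the points (as a diameter) or three (as a circumcircle).
The minimum enclosing circle is determined by three boundary points: P_2, P_3, P_4.
Their circumcentre is (-23/54, 353/54) with r² = 63325/1458.
The farthest remaining point P_1 is at distance² 3709/1458 ≤ 63325/1458.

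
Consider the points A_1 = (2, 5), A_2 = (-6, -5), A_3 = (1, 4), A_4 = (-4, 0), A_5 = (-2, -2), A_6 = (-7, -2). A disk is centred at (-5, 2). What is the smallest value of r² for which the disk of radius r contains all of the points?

The required radius is the distance from (-5, 2) to the farthest point.
Squared distances: 58, 50, 40, 5, 25, 20.
Maximum is 58, attained at A_1.

58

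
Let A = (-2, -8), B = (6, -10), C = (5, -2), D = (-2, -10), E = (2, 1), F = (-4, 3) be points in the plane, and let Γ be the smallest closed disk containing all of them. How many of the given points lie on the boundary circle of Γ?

2

A smallest enclosing disk is always determined by at most three of the input points on its boundary.
The farthest pair is B–F with squared distance 269. The circle on this segment as diameter has centre (1, -3.5) and r² = 269/4 = 67.25.
Check A: distance² to centre = 29.25 ≤ 67.25, so it lies inside.
All remaining points lie in this disk, and no smaller disk contains both endpoints, so this is the minimum enclosing circle.
The points at distance exactly r from the centre are B, F — 2 points.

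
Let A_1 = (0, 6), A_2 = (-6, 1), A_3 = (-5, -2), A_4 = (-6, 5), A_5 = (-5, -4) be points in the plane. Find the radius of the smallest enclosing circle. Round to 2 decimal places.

5.59

A smallest enclosing disk is always determined by at most three of the input points on its boundary.
The farthest pair is A_1–A_5 with squared distance 125. The circle on this segment as diameter has centre (-2.5, 1) and r² = 125/4 = 31.25.
Check A_2: distance² to centre = 12.25 ≤ 31.25, so it lies inside.
All remaining points lie in this disk, and no smaller disk contains both endpoints, so this is the minimum enclosing circle.
r = √(31.25) ≈ 5.59.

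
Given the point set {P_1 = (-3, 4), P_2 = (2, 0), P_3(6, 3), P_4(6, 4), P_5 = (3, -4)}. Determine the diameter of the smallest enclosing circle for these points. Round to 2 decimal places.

10.68

The minimum enclosing circle of a finite set is fixed by two of the points (as a diameter) or three (as a circumcircle).
The minimum enclosing circle is determined by three boundary points: P_1, P_4, P_5.
Their circumcentre is (1.5, 1.125) with r² = 28.515625.
The farthest remaining point P_3 is at distance² 23.765625 ≤ 28.515625.
Diameter = 2r = 2√(28.515625) ≈ 10.68.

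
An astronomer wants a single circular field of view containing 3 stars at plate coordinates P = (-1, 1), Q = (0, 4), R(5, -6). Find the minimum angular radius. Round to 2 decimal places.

5.59

Side lengths²: PQ² = 10, PR² = 85, QR² = 125.
Since QR² = 125 ≥ 85 + 10 = 95, the angle opposite QR is not acute, so the smallest enclosing circle has QR as diameter.
Centre = midpoint of QR = (2.5, -1), r² = 125/4 = 31.25.
r = √(31.25) ≈ 5.59.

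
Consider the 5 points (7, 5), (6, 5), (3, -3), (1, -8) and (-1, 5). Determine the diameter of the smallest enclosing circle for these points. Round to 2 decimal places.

A smallest enclosing disk is always determined by at most three of the input points on its boundary.
The minimum enclosing circle is determined by three boundary points: (7, 5), (1, -8), (-1, 5).
Their circumcentre is (3, -27/26) with r² = 35465/676.
The farthest remaining point (6, 5) is at distance² 30733/676 ≤ 35465/676.
Diameter = 2r = 2√(35465/676) ≈ 14.49.

14.49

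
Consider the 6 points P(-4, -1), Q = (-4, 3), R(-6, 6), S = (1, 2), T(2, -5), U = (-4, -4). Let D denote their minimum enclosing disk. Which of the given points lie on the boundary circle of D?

R, T

The farthest pair is R–T with squared distance 185. The circle on this segment as diameter has centre (-2, 0.5) and r² = 185/4 = 46.25.
Check P: distance² to centre = 6.25 ≤ 46.25, so it lies inside.
All remaining points lie in this disk, and no smaller disk contains both endpoints, so this is the minimum enclosing circle.
The points at distance exactly r from the centre are R, T — 2 points.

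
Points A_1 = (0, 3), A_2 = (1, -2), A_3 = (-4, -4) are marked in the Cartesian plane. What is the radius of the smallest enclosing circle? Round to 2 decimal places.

4.03

Side lengths²: A_1A_2² = 26, A_1A_3² = 65, A_2A_3² = 29.
Since A_1A_3² = 65 ≥ 29 + 26 = 55, the angle opposite A_1A_3 is not acute, so the smallest enclosing circle has A_1A_3 as diameter.
Centre = midpoint of A_1A_3 = (-2, -0.5), r² = 65/4 = 16.25.
r = √(16.25) ≈ 4.03.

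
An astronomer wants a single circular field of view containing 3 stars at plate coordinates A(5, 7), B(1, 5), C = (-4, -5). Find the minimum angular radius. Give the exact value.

Side lengths²: AB² = 20, AC² = 225, BC² = 125.
Since AC² = 225 ≥ 125 + 20 = 145, the angle opposite AC is not acute, so the smallest enclosing circle has AC as diameter.
Centre = midpoint of AC = (0.5, 1), r² = 225/4 = 56.25.
r = √(56.25) = 7.5.

7.5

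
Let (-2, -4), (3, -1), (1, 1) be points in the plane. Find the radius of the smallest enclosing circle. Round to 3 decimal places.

3.005

Call the three points A, B, C in the order given.
Side lengths²: AB² = 34, AC² = 34, BC² = 8.
Since AC² = 34 < 34 + 8 = 42, the triangle is acute, so the smallest enclosing circle is the circumcircle.
Circumcentre = (0.125, -1.875), r² = 9.03125.
r = √(9.03125) ≈ 3.005.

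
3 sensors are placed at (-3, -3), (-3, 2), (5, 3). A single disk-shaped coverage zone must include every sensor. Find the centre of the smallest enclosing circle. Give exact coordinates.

Call the three points A, B, C in the order given.
Side lengths²: AB² = 25, AC² = 100, BC² = 65.
Since AC² = 100 ≥ 65 + 25 = 90, the angle opposite AC is not acute, so the smallest enclosing circle has AC as diameter.
Centre = midpoint of AC = (1, 0), r² = 100/4 = 25.
Centre = (1, 0).

(1, 0)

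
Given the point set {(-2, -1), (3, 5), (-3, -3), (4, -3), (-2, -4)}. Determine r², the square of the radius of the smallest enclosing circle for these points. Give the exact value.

26.5

A smallest enclosing disk is always determined by at most three of the input points on its boundary.
The farthest pair is (3, 5)–(-2, -4) with squared distance 106. The circle on this segment as diameter has centre (0.5, 0.5) and r² = 106/4 = 26.5.
Check (-2, -1): distance² to centre = 8.5 ≤ 26.5, so it lies inside.
All remaining points lie in this disk, and no smaller disk contains both endpoints, so this is the minimum enclosing circle.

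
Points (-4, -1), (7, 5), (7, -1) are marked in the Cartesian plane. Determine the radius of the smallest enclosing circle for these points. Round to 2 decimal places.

6.26

Call the three points A, B, C in the order given.
Side lengths²: AB² = 157, AC² = 121, BC² = 36.
Since AB² = 157 ≥ 121 + 36 = 157, the angle opposite AB is not acute, so the smallest enclosing circle has AB as diameter.
Centre = midpoint of AB = (1.5, 2), r² = 157/4 = 39.25.
r = √(39.25) ≈ 6.26.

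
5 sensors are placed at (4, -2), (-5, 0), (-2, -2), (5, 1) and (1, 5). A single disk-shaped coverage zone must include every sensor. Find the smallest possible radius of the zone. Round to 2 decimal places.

5.02

The farthest pair is (-5, 0)–(5, 1) with squared distance 101. The circle on this segment as diameter has centre (0, 0.5) and r² = 101/4 = 25.25.
Check (4, -2): distance² to centre = 22.25 ≤ 25.25, so it lies inside.
All remaining points lie in this disk, and no smaller disk contains both endpoints, so this is the minimum enclosing circle.
r = √(25.25) ≈ 5.02.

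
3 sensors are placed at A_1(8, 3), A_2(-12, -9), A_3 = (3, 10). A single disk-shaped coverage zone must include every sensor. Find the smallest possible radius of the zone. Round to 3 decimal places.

12.142

Side lengths²: A_1A_2² = 544, A_1A_3² = 74, A_2A_3² = 586.
Since A_2A_3² = 586 < 544 + 74 = 618, the triangle is acute, so the smallest enclosing circle is the circumcircle.
Circumcentre = (-3.74, -0.1), r² = 147.4376.
r = √(147.4376) ≈ 12.142.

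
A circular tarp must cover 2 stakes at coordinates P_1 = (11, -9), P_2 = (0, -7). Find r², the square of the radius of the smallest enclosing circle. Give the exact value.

The smallest circle enclosing two points has them as diameter endpoints.
Centre = midpoint = (5.5, -8); r² = |P_1P_2|²/4 = 125/4 = 31.25.

31.25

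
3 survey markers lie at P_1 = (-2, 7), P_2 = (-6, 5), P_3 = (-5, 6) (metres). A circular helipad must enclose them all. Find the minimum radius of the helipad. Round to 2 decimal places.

Side lengths²: P_1P_2² = 20, P_1P_3² = 10, P_2P_3² = 2.
Since P_1P_2² = 20 ≥ 10 + 2 = 12, the angle opposite P_1P_2 is not acute, so the smallest enclosing circle has P_1P_2 as diameter.
Centre = midpoint of P_1P_2 = (-4, 6), r² = 20/4 = 5.
r = √5 ≈ 2.24.

2.24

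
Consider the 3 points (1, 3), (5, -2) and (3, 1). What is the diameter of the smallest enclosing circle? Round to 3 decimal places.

6.403

Call the three points A, B, C in the order given.
Side lengths²: AB² = 41, AC² = 8, BC² = 13.
Since AB² = 41 ≥ 13 + 8 = 21, the angle opposite AB is not acute, so the smallest enclosing circle has AB as diameter.
Centre = midpoint of AB = (3, 0.5), r² = 41/4 = 10.25.
Diameter = 2r = 2√(10.25) ≈ 6.403.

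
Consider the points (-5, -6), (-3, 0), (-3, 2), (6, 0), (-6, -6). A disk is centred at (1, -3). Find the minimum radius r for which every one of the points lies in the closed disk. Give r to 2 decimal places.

The required radius is the distance from (1, -3) to the farthest point.
Squared distances: 45, 25, 41, 34, 58.
Maximum is 58, attained at (-6, -6).
r = √58 ≈ 7.62.

7.62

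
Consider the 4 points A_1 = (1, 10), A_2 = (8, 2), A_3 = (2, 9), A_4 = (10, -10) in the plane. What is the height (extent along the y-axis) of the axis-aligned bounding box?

20

max y = 10, min y = -10, so height = 20.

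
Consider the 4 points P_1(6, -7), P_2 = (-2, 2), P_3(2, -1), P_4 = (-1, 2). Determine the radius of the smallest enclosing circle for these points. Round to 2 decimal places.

The minimum enclosing circle of a finite set is fixed by two of the points (as a diameter) or three (as a circumcircle).
The farthest pair is P_1–P_2 with squared distance 145. The circle on this segment as diameter has centre (2, -2.5) and r² = 145/4 = 36.25.
Check P_3: distance² to centre = 2.25 ≤ 36.25, so it lies inside.
All remaining points lie in this disk, and no smaller disk contains both endpoints, so this is the minimum enclosing circle.
r = √(36.25) ≈ 6.02.

6.02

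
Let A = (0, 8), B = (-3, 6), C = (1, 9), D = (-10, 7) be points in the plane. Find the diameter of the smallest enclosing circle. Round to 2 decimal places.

A smallest enclosing disk is always determined by at most three of the input points on its boundary.
The farthest pair is C–D with squared distance 125. The circle on this segment as diameter has centre (-4.5, 8) and r² = 125/4 = 31.25.
Check A: distance² to centre = 20.25 ≤ 31.25, so it lies inside.
All remaining points lie in this disk, and no smaller disk contains both endpoints, so this is the minimum enclosing circle.
Diameter = 2r = 2√(31.25) ≈ 11.18.

11.18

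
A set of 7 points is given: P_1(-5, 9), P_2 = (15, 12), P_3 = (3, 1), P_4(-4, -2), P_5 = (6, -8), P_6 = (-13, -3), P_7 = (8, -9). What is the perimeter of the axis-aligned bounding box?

98

Width = max x − min x = 15 − (-13) = 28.
Height = max y − min y = 12 − (-9) = 21.
Perimeter = 2(28 + 21) = 98.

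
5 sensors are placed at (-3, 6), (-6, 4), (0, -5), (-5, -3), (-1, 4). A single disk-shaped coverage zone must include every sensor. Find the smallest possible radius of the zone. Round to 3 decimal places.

The minimum enclosing circle of a finite set is fixed by two of the points (as a diameter) or three (as a circumcircle).
The farthest pair is (-3, 6)–(0, -5) with squared distance 130. The circle on this segment as diameter has centre (-1.5, 0.5) and r² = 130/4 = 32.5.
Check (-6, 4): distance² to centre = 32.5 ≤ 32.5, so it lies inside.
All remaining points lie in this disk, and no smaller disk contains both endpoints, so this is the minimum enclosing circle.
r = √(32.5) ≈ 5.701.

5.701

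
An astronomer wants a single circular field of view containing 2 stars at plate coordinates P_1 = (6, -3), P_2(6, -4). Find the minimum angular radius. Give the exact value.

0.5

The smallest circle enclosing two points has them as diameter endpoints.
Centre = midpoint = (6, -3.5); r² = |P_1P_2|²/4 = 1/4 = 0.25.
r = √(0.25) = 0.5.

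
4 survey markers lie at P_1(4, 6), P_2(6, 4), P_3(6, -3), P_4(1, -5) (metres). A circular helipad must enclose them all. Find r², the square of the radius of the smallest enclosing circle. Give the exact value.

32.5

The farthest pair is P_1–P_4 with squared distance 130. The circle on this segment as diameter has centre (2.5, 0.5) and r² = 130/4 = 32.5.
Check P_2: distance² to centre = 24.5 ≤ 32.5, so it lies inside.
All remaining points lie in this disk, and no smaller disk contains both endpoints, so this is the minimum enclosing circle.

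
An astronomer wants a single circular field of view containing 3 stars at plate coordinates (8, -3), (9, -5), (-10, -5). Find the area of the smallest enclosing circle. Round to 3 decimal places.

Call the three points A, B, C in the order given.
Side lengths²: AB² = 5, AC² = 328, BC² = 361.
Since BC² = 361 ≥ 328 + 5 = 333, the angle opposite BC is not acute, so the smallest enclosing circle has BC as diameter.
Centre = midpoint of BC = (-0.5, -5), r² = 361/4 = 90.25.
Area = π·r² = π·90.25 ≈ 283.529.

283.529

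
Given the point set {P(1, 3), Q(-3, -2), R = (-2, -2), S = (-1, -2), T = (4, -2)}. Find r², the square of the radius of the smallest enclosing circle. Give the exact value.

By Welzl's lemma the MEC is supported by two points (diametrically opposite) or three points (on a circumcircle).
The minimum enclosing circle is determined by three boundary points: P, Q, T.
Their circumcentre is (0.5, -0.7) with r² = 13.94.
The farthest remaining point R is at distance² 7.94 ≤ 13.94.

13.94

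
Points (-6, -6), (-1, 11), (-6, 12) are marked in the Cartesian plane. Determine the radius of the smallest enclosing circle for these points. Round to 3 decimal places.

Call the three points A, B, C in the order given.
Side lengths²: AB² = 314, AC² = 324, BC² = 26.
Since AC² = 324 < 314 + 26 = 340, the triangle is acute, so the smallest enclosing circle is the circumcircle.
Circumcentre = (-5.2, 3), r² = 81.64.
r = √(81.64) ≈ 9.035.

9.035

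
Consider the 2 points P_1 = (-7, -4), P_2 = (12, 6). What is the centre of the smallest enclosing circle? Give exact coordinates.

(2.5, 1)

The smallest circle enclosing two points has them as diameter endpoints.
Centre = midpoint = (2.5, 1); r² = |P_1P_2|²/4 = 461/4 = 115.25.
Centre = (2.5, 1).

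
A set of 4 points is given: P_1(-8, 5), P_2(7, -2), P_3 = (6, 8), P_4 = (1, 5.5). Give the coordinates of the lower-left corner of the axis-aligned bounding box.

x-range [-8, 7], y-range [-2, 8].
The lower-left corner is (-8, -2).

(-8, -2)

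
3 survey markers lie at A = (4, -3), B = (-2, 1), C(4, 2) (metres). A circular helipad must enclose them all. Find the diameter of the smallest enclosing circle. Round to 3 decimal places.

7.311

Side lengths²: AB² = 52, AC² = 25, BC² = 37.
Since AB² = 52 < 37 + 25 = 62, the triangle is acute, so the smallest enclosing circle is the circumcircle.
Circumcentre = (4/3, -0.5), r² = 481/36.
Diameter = 2r = 2√(481/36) ≈ 7.311.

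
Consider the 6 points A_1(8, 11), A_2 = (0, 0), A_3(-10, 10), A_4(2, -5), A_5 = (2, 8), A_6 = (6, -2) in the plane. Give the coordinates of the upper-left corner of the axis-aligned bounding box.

(-10, 11)

x-range [-10, 8], y-range [-5, 11].
The upper-left corner is (-10, 11).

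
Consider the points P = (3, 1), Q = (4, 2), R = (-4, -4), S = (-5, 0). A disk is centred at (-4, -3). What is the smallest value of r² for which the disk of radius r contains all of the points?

89

The required radius is the distance from (-4, -3) to the farthest point.
Squared distances: 65, 89, 1, 10.
Maximum is 89, attained at Q.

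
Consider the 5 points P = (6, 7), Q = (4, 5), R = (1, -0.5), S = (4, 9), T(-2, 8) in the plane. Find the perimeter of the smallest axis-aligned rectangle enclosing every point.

Width = max x − min x = 6 − (-2) = 8.
Height = max y − min y = 9 − (-0.5) = 9.5.
Perimeter = 2(8 + 9.5) = 35.

35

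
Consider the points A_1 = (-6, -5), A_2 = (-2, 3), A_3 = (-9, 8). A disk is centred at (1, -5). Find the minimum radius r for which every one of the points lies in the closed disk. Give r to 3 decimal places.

16.401

The required radius is the distance from (1, -5) to the farthest point.
Squared distances: 49, 73, 269.
Maximum is 269, attained at A_3.
r = √269 ≈ 16.401.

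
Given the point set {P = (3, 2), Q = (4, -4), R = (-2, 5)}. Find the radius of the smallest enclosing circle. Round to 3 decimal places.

5.408

Side lengths²: PQ² = 37, PR² = 34, QR² = 117.
Since QR² = 117 ≥ 37 + 34 = 71, the angle opposite QR is not acute, so the smallest enclosing circle has QR as diameter.
Centre = midpoint of QR = (1, 0.5), r² = 117/4 = 29.25.
r = √(29.25) ≈ 5.408.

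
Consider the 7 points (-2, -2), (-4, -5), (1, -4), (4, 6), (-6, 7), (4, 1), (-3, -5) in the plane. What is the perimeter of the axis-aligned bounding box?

Width = max x − min x = 4 − (-6) = 10.
Height = max y − min y = 7 − (-5) = 12.
Perimeter = 2(10 + 12) = 44.

44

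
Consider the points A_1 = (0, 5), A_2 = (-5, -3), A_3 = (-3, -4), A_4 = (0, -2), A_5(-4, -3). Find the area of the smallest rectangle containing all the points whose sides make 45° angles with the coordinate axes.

In coordinates u = x + y, v = x − y the rectangle is axis-aligned; the map (x,y)→(u,v) scales areas by 2.
u-values: 5, -8, -7, -2, -7; range = 5 − (-8) = 13.
v-values: -5, -2, 1, 2, -1; range = 2 − (-5) = 7.
Area = (13 × 7) / 2 = 45.5.

45.5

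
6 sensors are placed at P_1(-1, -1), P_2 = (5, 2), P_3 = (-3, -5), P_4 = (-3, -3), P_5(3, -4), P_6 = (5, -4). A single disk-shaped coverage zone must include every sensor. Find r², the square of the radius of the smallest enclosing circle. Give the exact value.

A smallest enclosing disk is always determined by at most three of the input points on its boundary.
The farthest pair is P_2–P_3 with squared distance 113. The circle on this segment as diameter has centre (1, -1.5) and r² = 113/4 = 28.25.
Check P_1: distance² to centre = 4.25 ≤ 28.25, so it lies inside.
All remaining points lie in this disk, and no smaller disk contains both endpoints, so this is the minimum enclosing circle.

28.25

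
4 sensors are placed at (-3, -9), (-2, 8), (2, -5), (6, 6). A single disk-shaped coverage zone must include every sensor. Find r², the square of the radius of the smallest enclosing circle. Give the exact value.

The minimum enclosing circle of a finite set is fixed by two of the points (as a diameter) or three (as a circumcircle).
The minimum enclosing circle is determined by three boundary points: (-3, -9), (-2, 8), (6, 6).
Their circumcentre is (2/23, -15/23) with r² = 41905/529.
The farthest remaining point (2, -5) is at distance² 11936/529 ≤ 41905/529.

41905/529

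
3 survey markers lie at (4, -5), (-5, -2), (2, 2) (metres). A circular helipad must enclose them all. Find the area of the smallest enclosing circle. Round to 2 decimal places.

74.95

Call the three points A, B, C in the order given.
Side lengths²: AB² = 90, AC² = 53, BC² = 65.
Since AB² = 90 < 65 + 53 = 118, the triangle is acute, so the smallest enclosing circle is the circumcircle.
Circumcentre = (-5/38, -91/38), r² = 17225/722.
Area = π·r² = π·17225/722 ≈ 74.95.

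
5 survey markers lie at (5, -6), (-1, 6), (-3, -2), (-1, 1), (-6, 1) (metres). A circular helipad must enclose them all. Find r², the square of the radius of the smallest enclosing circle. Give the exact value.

A smallest enclosing disk is always determined by at most three of the input points on its boundary.
The minimum enclosing circle is determined by three boundary points: (5, -6), (-1, 6), (-6, 1).
Their circumcentre is (2/3, -2/3) with r² = 425/9.
The farthest remaining point (-3, -2) is at distance² 137/9 ≤ 425/9.

425/9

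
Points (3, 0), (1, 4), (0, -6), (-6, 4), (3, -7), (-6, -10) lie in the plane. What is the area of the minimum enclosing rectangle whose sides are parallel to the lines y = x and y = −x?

210

In coordinates u = x + y, v = x − y the rectangle is axis-aligned; the map (x,y)→(u,v) scales areas by 2.
u-values: 3, 5, -6, -2, -4, -16; range = 5 − (-16) = 21.
v-values: 3, -3, 6, -10, 10, 4; range = 10 − (-10) = 20.
Area = (21 × 20) / 2 = 210.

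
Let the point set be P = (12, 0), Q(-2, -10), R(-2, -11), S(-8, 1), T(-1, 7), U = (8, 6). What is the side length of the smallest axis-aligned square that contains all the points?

20

The bounding box has width 20 and height 18.
An axis-aligned square enclosing the set must have side ≥ max(width, height).
So the minimum side is max(20, 18) = 20.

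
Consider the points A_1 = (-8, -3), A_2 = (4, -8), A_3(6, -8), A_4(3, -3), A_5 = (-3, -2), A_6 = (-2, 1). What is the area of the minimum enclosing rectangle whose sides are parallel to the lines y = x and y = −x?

104.5

In coordinates u = x + y, v = x − y the rectangle is axis-aligned; the map (x,y)→(u,v) scales areas by 2.
u-values: -11, -4, -2, 0, -5, -1; range = 0 − (-11) = 11.
v-values: -5, 12, 14, 6, -1, -3; range = 14 − (-5) = 19.
Area = (11 × 19) / 2 = 104.5.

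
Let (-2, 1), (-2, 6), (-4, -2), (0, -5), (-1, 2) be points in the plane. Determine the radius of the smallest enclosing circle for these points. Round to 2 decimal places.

By Welzl's lemma the MEC is supported by two points (diametrically opposite) or three points (on a circumcircle).
The farthest pair is (-2, 6)–(0, -5) with squared distance 125. The circle on this segment as diameter has centre (-1, 0.5) and r² = 125/4 = 31.25.
Check (-2, 1): distance² to centre = 1.25 ≤ 31.25, so it lies inside.
All remaining points lie in this disk, and no smaller disk contains both endpoints, so this is the minimum enclosing circle.
r = √(31.25) ≈ 5.59.

5.59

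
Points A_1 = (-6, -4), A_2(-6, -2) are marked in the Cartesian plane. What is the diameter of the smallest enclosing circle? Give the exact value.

The smallest circle enclosing two points has them as diameter endpoints.
Centre = midpoint = (-6, -3); r² = |A_1A_2|²/4 = 4/4 = 1.
Diameter = 2r = 2√1 = 2.

2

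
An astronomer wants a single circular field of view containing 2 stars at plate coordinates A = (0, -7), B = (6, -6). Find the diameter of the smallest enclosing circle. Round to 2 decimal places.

The smallest circle enclosing two points has them as diameter endpoints.
Centre = midpoint = (3, -6.5); r² = |AB|²/4 = 37/4 = 9.25.
Diameter = 2r = 2√(9.25) ≈ 6.08.

6.08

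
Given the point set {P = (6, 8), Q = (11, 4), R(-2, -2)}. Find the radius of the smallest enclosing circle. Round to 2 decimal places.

7.16

Side lengths²: PQ² = 41, PR² = 164, QR² = 205.
Since QR² = 205 ≥ 164 + 41 = 205, the angle opposite QR is not acute, so the smallest enclosing circle has QR as diameter.
Centre = midpoint of QR = (4.5, 1), r² = 205/4 = 51.25.
r = √(51.25) ≈ 7.16.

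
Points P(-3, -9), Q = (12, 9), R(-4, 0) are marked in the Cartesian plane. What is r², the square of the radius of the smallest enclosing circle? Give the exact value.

137.25

Side lengths²: PQ² = 549, PR² = 82, QR² = 337.
Since PQ² = 549 ≥ 337 + 82 = 419, the angle opposite PQ is not acute, so the smallest enclosing circle has PQ as diameter.
Centre = midpoint of PQ = (4.5, 0), r² = 549/4 = 137.25.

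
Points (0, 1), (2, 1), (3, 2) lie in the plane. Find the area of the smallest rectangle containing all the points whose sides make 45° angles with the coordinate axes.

4

In coordinates u = x + y, v = x − y the rectangle is axis-aligned; the map (x,y)→(u,v) scales areas by 2.
u-values: 1, 3, 5; range = 5 − 1 = 4.
v-values: -1, 1, 1; range = 1 − (-1) = 2.
Area = (4 × 2) / 2 = 4.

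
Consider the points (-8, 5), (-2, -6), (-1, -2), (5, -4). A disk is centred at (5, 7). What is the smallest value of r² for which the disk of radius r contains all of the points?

218

The required radius is the distance from (5, 7) to the farthest point.
Squared distances: 173, 218, 117, 121.
Maximum is 218, attained at (-2, -6).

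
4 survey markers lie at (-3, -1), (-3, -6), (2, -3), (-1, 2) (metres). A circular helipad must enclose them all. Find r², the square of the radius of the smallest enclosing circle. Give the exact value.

17

By Welzl's lemma the MEC is supported by two points (diametrically opposite) or three points (on a circumcircle).
The farthest pair is (-3, -6)–(-1, 2) with squared distance 68. The circle on this segment as diameter has centre (-2, -2) and r² = 68/4 = 17.
Check (-3, -1): distance² to centre = 2 ≤ 17, so it lies inside.
All remaining points lie in this disk, and no smaller disk contains both endpoints, so this is the minimum enclosing circle.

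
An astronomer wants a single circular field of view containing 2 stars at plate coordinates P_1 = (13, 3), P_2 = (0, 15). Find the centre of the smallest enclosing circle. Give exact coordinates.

(6.5, 9)

The smallest circle enclosing two points has them as diameter endpoints.
Centre = midpoint = (6.5, 9); r² = |P_1P_2|²/4 = 313/4 = 78.25.
Centre = (6.5, 9).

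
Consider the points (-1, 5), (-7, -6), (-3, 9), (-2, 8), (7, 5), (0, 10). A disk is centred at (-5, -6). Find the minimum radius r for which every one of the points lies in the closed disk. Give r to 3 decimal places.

The required radius is the distance from (-5, -6) to the farthest point.
Squared distances: 137, 4, 229, 205, 265, 281.
Maximum is 281, attained at (0, 10).
r = √281 ≈ 16.763.

16.763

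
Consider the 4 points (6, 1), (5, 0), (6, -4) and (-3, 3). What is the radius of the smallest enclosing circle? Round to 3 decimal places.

5.701

A smallest enclosing disk is always determined by at most three of the input points on its boundary.
The farthest pair is (6, -4)–(-3, 3) with squared distance 130. The circle on this segment as diameter has centre (1.5, -0.5) and r² = 130/4 = 32.5.
Check (6, 1): distance² to centre = 22.5 ≤ 32.5, so it lies inside.
All remaining points lie in this disk, and no smaller disk contains both endpoints, so this is the minimum enclosing circle.
r = √(32.5) ≈ 5.701.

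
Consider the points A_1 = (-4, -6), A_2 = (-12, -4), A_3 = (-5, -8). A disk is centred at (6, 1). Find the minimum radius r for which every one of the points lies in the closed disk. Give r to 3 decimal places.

The required radius is the distance from (6, 1) to the farthest point.
Squared distances: 149, 349, 202.
Maximum is 349, attained at A_2.
r = √349 ≈ 18.682.

18.682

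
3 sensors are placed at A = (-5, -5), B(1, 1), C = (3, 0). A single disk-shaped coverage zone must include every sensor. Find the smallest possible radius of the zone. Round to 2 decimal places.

4.72

Side lengths²: AB² = 72, AC² = 89, BC² = 5.
Since AC² = 89 ≥ 72 + 5 = 77, the angle opposite AC is not acute, so the smallest enclosing circle has AC as diameter.
Centre = midpoint of AC = (-1, -2.5), r² = 89/4 = 22.25.
r = √(22.25) ≈ 4.72.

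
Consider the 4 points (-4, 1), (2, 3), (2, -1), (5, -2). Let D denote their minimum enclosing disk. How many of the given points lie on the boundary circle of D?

By Welzl's lemma the MEC is supported by two points (diametrically opposite) or three points (on a circumcircle).
The farthest pair is (-4, 1)–(5, -2) with squared distance 90. The circle on this segment as diameter has centre (0.5, -0.5) and r² = 90/4 = 22.5.
Check (2, 3): distance² to centre = 14.5 ≤ 22.5, so it lies inside.
All remaining points lie in this disk, and no smaller disk contains both endpoints, so this is the minimum enclosing circle.
The points at distance exactly r from the centre are (-4, 1), (5, -2) — 2 points.

2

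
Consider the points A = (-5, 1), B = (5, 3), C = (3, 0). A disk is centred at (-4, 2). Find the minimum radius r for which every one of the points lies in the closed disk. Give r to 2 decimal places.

The required radius is the distance from (-4, 2) to the farthest point.
Squared distances: 2, 82, 53.
Maximum is 82, attained at B.
r = √82 ≈ 9.06.

9.06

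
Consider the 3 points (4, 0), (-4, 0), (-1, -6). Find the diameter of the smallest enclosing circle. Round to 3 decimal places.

Call the three points A, B, C in the order given.
Side lengths²: AB² = 64, AC² = 61, BC² = 45.
Since AB² = 64 < 61 + 45 = 106, the triangle is acute, so the smallest enclosing circle is the circumcircle.
Circumcentre = (0, -1.75), r² = 19.0625.
Diameter = 2r = 2√(19.0625) ≈ 8.732.

8.732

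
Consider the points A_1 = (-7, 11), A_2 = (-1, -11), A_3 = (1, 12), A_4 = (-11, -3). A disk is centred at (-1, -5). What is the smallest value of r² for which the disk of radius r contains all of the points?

293

The required radius is the distance from (-1, -5) to the farthest point.
Squared distances: 292, 36, 293, 104.
Maximum is 293, attained at A_3.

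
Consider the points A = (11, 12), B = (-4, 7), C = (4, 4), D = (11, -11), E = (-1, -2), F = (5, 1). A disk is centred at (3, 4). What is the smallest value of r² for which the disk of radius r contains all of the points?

289

The required radius is the distance from (3, 4) to the farthest point.
Squared distances: 128, 58, 1, 289, 52, 13.
Maximum is 289, attained at D.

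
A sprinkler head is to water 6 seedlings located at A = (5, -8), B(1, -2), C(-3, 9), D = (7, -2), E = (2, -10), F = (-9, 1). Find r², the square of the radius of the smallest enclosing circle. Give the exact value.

A smallest enclosing disk is always determined by at most three of the input points on its boundary.
The farthest pair is C–E with squared distance 386. The circle on this segment as diameter has centre (-0.5, -0.5) and r² = 386/4 = 96.5.
Check A: distance² to centre = 86.5 ≤ 96.5, so it lies inside.
All remaining points lie in this disk, and no smaller disk contains both endpoints, so this is the minimum enclosing circle.

96.5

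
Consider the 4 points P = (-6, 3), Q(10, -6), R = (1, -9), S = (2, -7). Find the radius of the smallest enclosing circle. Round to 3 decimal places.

9.179

A smallest enclosing disk is always determined by at most three of the input points on its boundary.
The farthest pair is P–Q with squared distance 337. The circle on this segment as diameter has centre (2, -1.5) and r² = 337/4 = 84.25.
Check R: distance² to centre = 57.25 ≤ 84.25, so it lies inside.
All remaining points lie in this disk, and no smaller disk contains both endpoints, so this is the minimum enclosing circle.
r = √(84.25) ≈ 9.179.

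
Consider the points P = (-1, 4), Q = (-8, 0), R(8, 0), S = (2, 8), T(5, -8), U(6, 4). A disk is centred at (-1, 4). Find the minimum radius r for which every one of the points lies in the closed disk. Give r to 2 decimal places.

The required radius is the distance from (-1, 4) to the farthest point.
Squared distances: 0, 65, 97, 25, 180, 49.
Maximum is 180, attained at T.
r = √180 ≈ 13.42.

13.42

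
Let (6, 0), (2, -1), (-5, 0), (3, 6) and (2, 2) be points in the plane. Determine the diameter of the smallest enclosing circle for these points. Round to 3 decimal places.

A smallest enclosing disk is always determined by at most three of the input points on its boundary.
The minimum enclosing circle is determined by three boundary points: (6, 0), (-5, 0), (3, 6).
Their circumcentre is (0.5, 1) with r² = 31.25.
The farthest remaining point (2, -1) is at distance² 6.25 ≤ 31.25.
Diameter = 2r = 2√(31.25) ≈ 11.180.

11.180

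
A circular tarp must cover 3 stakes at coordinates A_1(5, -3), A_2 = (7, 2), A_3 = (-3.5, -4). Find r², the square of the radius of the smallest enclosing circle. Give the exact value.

36.5625

Side lengths²: A_1A_2² = 29, A_1A_3² = 73.25, A_2A_3² = 146.25.
Since A_2A_3² = 146.25 ≥ 73.25 + 29 = 102.25, the angle opposite A_2A_3 is not acute, so the smallest enclosing circle has A_2A_3 as diameter.
Centre = midpoint of A_2A_3 = (1.75, -1), r² = 146.25/4 = 36.5625.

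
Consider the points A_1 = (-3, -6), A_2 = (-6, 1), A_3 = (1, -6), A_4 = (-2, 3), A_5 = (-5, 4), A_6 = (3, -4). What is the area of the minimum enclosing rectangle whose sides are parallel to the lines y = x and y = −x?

In coordinates u = x + y, v = x − y the rectangle is axis-aligned; the map (x,y)→(u,v) scales areas by 2.
u-values: -9, -5, -5, 1, -1, -1; range = 1 − (-9) = 10.
v-values: 3, -7, 7, -5, -9, 7; range = 7 − (-9) = 16.
Area = (10 × 16) / 2 = 80.

80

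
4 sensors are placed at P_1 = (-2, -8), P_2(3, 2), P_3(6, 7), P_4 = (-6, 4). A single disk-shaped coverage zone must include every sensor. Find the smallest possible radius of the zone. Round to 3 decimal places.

8.525

The minimum enclosing circle is determined by three boundary points: P_1, P_3, P_4.
Their circumcentre is (37/26, -5/26) with r² = 24565/338.
The farthest remaining point P_2 is at distance² 2465/338 ≤ 24565/338.
r = √(24565/338) ≈ 8.525.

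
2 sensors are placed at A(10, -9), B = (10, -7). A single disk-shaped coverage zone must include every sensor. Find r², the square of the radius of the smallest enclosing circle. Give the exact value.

1

The smallest circle enclosing two points has them as diameter endpoints.
Centre = midpoint = (10, -8); r² = |AB|²/4 = 4/4 = 1.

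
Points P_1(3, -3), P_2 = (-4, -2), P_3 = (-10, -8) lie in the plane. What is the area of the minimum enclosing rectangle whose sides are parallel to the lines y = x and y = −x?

In coordinates u = x + y, v = x − y the rectangle is axis-aligned; the map (x,y)→(u,v) scales areas by 2.
u-values: 0, -6, -18; range = 0 − (-18) = 18.
v-values: 6, -2, -2; range = 6 − (-2) = 8.
Area = (18 × 8) / 2 = 72.

72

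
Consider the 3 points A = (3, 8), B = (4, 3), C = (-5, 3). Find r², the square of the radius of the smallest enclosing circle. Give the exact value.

23.14

Side lengths²: AB² = 26, AC² = 89, BC² = 81.
Since AC² = 89 < 81 + 26 = 107, the triangle is acute, so the smallest enclosing circle is the circumcircle.
Circumcentre = (-0.5, 4.7), r² = 23.14.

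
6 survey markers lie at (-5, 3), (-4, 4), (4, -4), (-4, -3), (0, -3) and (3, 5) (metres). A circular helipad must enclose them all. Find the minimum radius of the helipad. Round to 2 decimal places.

5.75

A smallest enclosing disk is always determined by at most three of the input points on its boundary.
The minimum enclosing circle is determined by three boundary points: (-5, 3), (4, -4), (3, 5).
Their circumcentre is (-1/37, 4/37) with r² = 45305/1369.
The farthest remaining point (-4, 4) is at distance² 42345/1369 ≤ 45305/1369.
r = √(45305/1369) ≈ 5.75.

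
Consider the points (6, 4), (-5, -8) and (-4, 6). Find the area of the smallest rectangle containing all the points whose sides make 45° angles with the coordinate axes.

In coordinates u = x + y, v = x − y the rectangle is axis-aligned; the map (x,y)→(u,v) scales areas by 2.
u-values: 10, -13, 2; range = 10 − (-13) = 23.
v-values: 2, 3, -10; range = 3 − (-10) = 13.
Area = (23 × 13) / 2 = 149.5.

149.5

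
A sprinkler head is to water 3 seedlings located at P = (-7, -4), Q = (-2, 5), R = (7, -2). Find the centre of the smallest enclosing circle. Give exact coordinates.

Side lengths²: PQ² = 106, PR² = 200, QR² = 130.
Since PR² = 200 < 130 + 106 = 236, the triangle is acute, so the smallest enclosing circle is the circumcircle.
Circumcentre = (-9/58, -111/58), r² = 86125/1682.
Centre = (-9/58, -111/58).

(-9/58, -111/58)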